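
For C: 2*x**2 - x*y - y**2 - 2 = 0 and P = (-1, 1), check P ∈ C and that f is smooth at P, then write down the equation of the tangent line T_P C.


Tangent line at P: -5*x - y - 4 = 0.

Step 1: f(-1, 1) = 0, so P lies on C.
Step 2: partial derivatives
  f_x(x, y) = 4*x - y, f_y(x, y) = -x - 2*y.
  f_x(P) = -5, f_y(P) = -1 (gradient nonzero, so P is smooth).
Step 3: tangent line at P: -5·(x − -1) + -1·(y − 1) = 0.
Expanding: -5*x - y - 4 = 0.


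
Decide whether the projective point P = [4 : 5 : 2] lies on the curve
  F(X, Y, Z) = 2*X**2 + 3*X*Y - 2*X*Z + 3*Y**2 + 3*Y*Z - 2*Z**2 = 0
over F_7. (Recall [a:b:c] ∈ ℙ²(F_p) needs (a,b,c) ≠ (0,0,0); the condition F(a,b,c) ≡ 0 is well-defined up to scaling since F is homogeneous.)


F(4,5,2) ≡ 5 (mod 7); P is NOT on the curve.

Evaluate F(4, 5, 2) term-by-term (mod 7).
  2*X**2 ↦ 2·16·1·1 = 32
  3*X*Y ↦ 3·4·5·1 = 60
  -2*X*Z ↦ -2·4·1·2 = -16
  3*Y**2 ↦ 3·1·25·1 = 75
  3*Y*Z ↦ 3·1·5·2 = 30
  -2*Z**2 ↦ -2·1·1·4 = -8
Sum: F(4, 5, 2) = (32) + (60) + (-16) + (75) + (30) + (-8) = 173.
Reducing mod 7: 173 ≡ 5 (mod 7).
Since F(a, b, c) ≡ 5 ≠ 0 (mod 7), P does NOT lie on the curve.


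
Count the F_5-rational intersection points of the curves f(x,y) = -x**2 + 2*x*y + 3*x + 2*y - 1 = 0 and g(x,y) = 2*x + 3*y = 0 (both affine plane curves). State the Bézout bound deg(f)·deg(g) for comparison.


Common zeros: {(1, 1), (4, 4)}; count = 2; Bézout bound = 2.

deg(f) = 2, deg(g) = 1, so Bézout bound = 2.
Scan x ∈ F_5. For each x, list the y ∈ F_5 with f(x, y) ≡ 0 and those with g(x, y) ≡ 0 (mod 5); the common zeros in that column are the intersection.
  x = 0: f ≡ 0 at y ∈ {3}; g ≡ 0 at y ∈ {0}; common: ∅.
  x = 1: f ≡ 0 at y ∈ {1}; g ≡ 0 at y ∈ {1}; common: {1}.
  x = 2: f ≡ 0 at y ∈ {4}; g ≡ 0 at y ∈ {2}; common: ∅.
  x = 3: f ≡ 0 at y ∈ {2}; g ≡ 0 at y ∈ {3}; common: ∅.
  x = 4: f ≡ 0 at y ∈ {0, 1, 2, 3, 4}; g ≡ 0 at y ∈ {4}; common: {4}.
Collecting: common zeros = {(1, 1), (4, 4)}, so the count is 2.
Comparison with the Bézout bound: 2 ≤ 2 = deg(f)·deg(g), as expected for curves with no common component (the bound is attained).


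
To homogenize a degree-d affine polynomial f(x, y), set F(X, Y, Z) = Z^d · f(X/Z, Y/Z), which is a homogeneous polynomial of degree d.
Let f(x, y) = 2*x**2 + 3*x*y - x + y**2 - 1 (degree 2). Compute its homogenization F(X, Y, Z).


F(X, Y, Z) = 2*X**2 + 3*X*Y - X*Z + Y**2 - Z**2

deg(f) = 2.
Substitute x = X/Z, y = Y/Z into f, then multiply by Z^2.
  monomial 2·x^2·y^0 ↦ 2·X^2·Y^0·Z^0.
  monomial 3·x^1·y^1 ↦ 3·X^1·Y^1·Z^0.
  monomial -1·x^1·y^0 ↦ -1·X^1·Y^0·Z^1.
  monomial 1·x^0·y^2 ↦ 1·X^0·Y^2·Z^0.
  monomial -1·x^0·y^0 ↦ -1·X^0·Y^0·Z^2.
Collecting: F(X, Y, Z) = 2*X**2 + 3*X*Y - X*Z + Y**2 - Z**2.


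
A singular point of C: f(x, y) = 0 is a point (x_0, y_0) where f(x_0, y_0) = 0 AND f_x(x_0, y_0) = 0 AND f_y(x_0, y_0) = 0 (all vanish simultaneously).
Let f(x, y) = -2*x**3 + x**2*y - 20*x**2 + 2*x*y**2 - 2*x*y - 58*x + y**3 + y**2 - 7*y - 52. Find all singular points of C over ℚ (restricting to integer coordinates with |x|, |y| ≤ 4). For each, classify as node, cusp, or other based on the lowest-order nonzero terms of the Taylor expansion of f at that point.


Singular points: {(-3, 2)}; classification: cusp.

Compute partial derivatives:
  f_x = -6*x**2 + 2*x*y - 40*x + 2*y**2 - 2*y - 58.
  f_y = x**2 + 4*x*y - 2*x + 3*y**2 + 2*y - 7.
Scan x_0 ∈ {−4, ..., 4}. For each x_0, f_y(x_0, y) is a polynomial in y; find its integer roots y ∈ {−4, ..., 4}, then test f_x and f at those candidates.
  x = -4: f_y(-4, y) = 3*y**2 - 14*y + 17; no integer root y with |y| ≤ 4.
  x = -3: f_y(-3, y) = 3*y**2 - 10*y + 8; vanishes at y ∈ {2}. (-3, 2): f_x = 0, f = 0 — SINGULAR.
  x = -2: f_y(-2, y) = 3*y**2 - 6*y + 1; no integer root y with |y| ≤ 4.
  x = -1: f_y(-1, y) = 3*y**2 - 2*y - 4; no integer root y with |y| ≤ 4.
  x = 0: f_y(0, y) = 3*y**2 + 2*y - 7; no integer root y with |y| ≤ 4.
  x = 1: f_y(1, y) = 3*y**2 + 6*y - 8; no integer root y with |y| ≤ 4.
  x = 2: f_y(2, y) = 3*y**2 + 10*y - 7; no integer root y with |y| ≤ 4.
  x = 3: f_y(3, y) = 3*y**2 + 14*y - 4; no integer root y with |y| ≤ 4.
  x = 4: f_y(4, y) = 3*y**2 + 18*y + 1; no integer root y with |y| ≤ 4.
Only singular point on the grid: (-3, 2).
Classify: substitute x = -3 + u, y = 2 + v and expand: f = -2*u**3 + u**2*v + 2*u*v**2 + v**3 + v**2.
No constant or linear terms (consistent with a singular point). Quadratic part: v**2. Cubic part: -2*u**3 + u**2*v + 2*u*v**2 + v**3.
The quadratic part v**2 is a perfect square, so there is a single (double) tangent line v = 0, i.e. y = 2. Restricting the cubic part to that line (v = 0) leaves -2*u**3 ≠ 0, so f is not divisible by v and the branch is v² ≈ 2*u**3 to lowest order — this is a cusp.
Classification: cusp.


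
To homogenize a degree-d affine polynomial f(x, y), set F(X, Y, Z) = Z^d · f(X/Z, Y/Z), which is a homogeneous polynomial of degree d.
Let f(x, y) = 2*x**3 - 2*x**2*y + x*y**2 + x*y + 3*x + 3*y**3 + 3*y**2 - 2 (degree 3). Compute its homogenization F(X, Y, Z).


F(X, Y, Z) = 2*X**3 - 2*X**2*Y + X*Y**2 + X*Y*Z + 3*X*Z**2 + 3*Y**3 + 3*Y**2*Z - 2*Z**3

deg(f) = 3.
Substitute x = X/Z, y = Y/Z into f, then multiply by Z^3.
  monomial 2·x^3·y^0 ↦ 2·X^3·Y^0·Z^0.
  monomial -2·x^2·y^1 ↦ -2·X^2·Y^1·Z^0.
  monomial 1·x^1·y^2 ↦ 1·X^1·Y^2·Z^0.
  monomial 1·x^1·y^1 ↦ 1·X^1·Y^1·Z^1.
  monomial 3·x^1·y^0 ↦ 3·X^1·Y^0·Z^2.
  monomial 3·x^0·y^3 ↦ 3·X^0·Y^3·Z^0.
  monomial 3·x^0·y^2 ↦ 3·X^0·Y^2·Z^1.
  monomial -2·x^0·y^0 ↦ -2·X^0·Y^0·Z^3.
Collecting: F(X, Y, Z) = 2*X**3 - 2*X**2*Y + X*Y**2 + X*Y*Z + 3*X*Z**2 + 3*Y**3 + 3*Y**2*Z - 2*Z**3.


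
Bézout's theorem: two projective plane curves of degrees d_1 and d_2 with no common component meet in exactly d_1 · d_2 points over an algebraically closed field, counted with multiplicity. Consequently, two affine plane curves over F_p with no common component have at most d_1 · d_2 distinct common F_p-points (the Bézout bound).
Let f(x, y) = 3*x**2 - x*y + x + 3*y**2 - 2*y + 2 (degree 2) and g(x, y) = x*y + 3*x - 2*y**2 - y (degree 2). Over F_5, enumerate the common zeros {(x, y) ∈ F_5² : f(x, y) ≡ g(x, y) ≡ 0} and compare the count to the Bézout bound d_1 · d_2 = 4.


Common zeros: {(0, 2), (2, 1), (2, 2), (3, 4)}; count = 4; Bézout bound = 4.

deg(f) = 2, deg(g) = 2, so Bézout bound = 4.
Scan x ∈ F_5. For each x, list the y ∈ F_5 with f(x, y) ≡ 0 and those with g(x, y) ≡ 0 (mod 5); the common zeros in that column are the intersection.
  x = 0: f ≡ 0 at y ∈ {2}; g ≡ 0 at y ∈ {0, 2}; common: {2}.
  x = 1: f ≡ 0 at y ∈ ∅; g ≡ 0 at y ∈ {2, 3}; common: ∅.
  x = 2: f ≡ 0 at y ∈ {1, 2}; g ≡ 0 at y ∈ {1, 2}; common: {1, 2}.
  x = 3: f ≡ 0 at y ∈ {1, 4}; g ≡ 0 at y ∈ {2, 4}; common: {4}.
  x = 4: f ≡ 0 at y ∈ ∅; g ≡ 0 at y ∈ {2}; common: ∅.
Collecting: common zeros = {(0, 2), (2, 1), (2, 2), (3, 4)}, so the count is 4.
Comparison with the Bézout bound: 4 ≤ 4 = deg(f)·deg(g), as expected for curves with no common component (the bound is attained).


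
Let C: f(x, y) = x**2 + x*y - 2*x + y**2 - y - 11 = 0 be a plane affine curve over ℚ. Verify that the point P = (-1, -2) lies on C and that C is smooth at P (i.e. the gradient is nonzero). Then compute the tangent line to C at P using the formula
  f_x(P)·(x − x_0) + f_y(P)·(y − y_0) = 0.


Tangent line at P: -6*x - 6*y - 18 = 0.

Step 1: f(-1, -2) = 0, so P lies on C.
Step 2: partial derivatives
  f_x(x, y) = 2*x + y - 2, f_y(x, y) = x + 2*y - 1.
  f_x(P) = -6, f_y(P) = -6 (gradient nonzero, so P is smooth).
Step 3: tangent line at P: -6·(x − -1) + -6·(y − -2) = 0.
Expanding: -6*x - 6*y - 18 = 0.


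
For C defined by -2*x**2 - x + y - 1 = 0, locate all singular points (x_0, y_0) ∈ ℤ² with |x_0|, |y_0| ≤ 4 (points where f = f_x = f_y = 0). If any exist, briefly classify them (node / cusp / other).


No singular points in the scanned grid; C is smooth there.

Compute partial derivatives:
  f_x = -4*x - 1.
  f_y = 1.
f_y = 1 is a nonzero constant, so f_y never vanishes: no point (x, y) can satisfy f = f_x = f_y = 0. In particular no (x, y) ∈ {−4, ..., 4}² is singular; the curve is smooth.


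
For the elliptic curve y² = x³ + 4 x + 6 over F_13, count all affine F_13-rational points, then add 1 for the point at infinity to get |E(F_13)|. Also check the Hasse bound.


Affine points = {(2, 3), (2, 10), (6, 5), (6, 8), (7, 0), (8, 2), (8, 11), (9, 2), (9, 11), (11, 4), (11, 9), (12, 1), (12, 12)}; affine count = 13; |E(F_13)| = 14.

Discriminant check: Δ ∝ 4a³ + 27b² = 4·4³ + 27·6² = 4·64 + 27·36 ≡ 6 (mod 13). Nonzero ⇒ E is nonsingular.
For each x ∈ F_13, compute rhs = x³ + 4·x + 6 mod 13, then count y ∈ F_13 with y² ≡ rhs.
  x = 0: rhs = 6, matching y values: none (0 points).
  x = 1: rhs = 11, matching y values: none (0 points).
  x = 2: rhs = 9, matching y values: 3, 10 (2 points).
  x = 3: rhs = 6, matching y values: none (0 points).
  x = 4: rhs = 8, matching y values: none (0 points).
  x = 5: rhs = 8, matching y values: none (0 points).
  x = 6: rhs = 12, matching y values: 5, 8 (2 points).
  x = 7: rhs = 0, matching y values: 0 (1 points).
  x = 8: rhs = 4, matching y values: 2, 11 (2 points).
  x = 9: rhs = 4, matching y values: 2, 11 (2 points).
  x = 10: rhs = 6, matching y values: none (0 points).
  x = 11: rhs = 3, matching y values: 4, 9 (2 points).
  x = 12: rhs = 1, matching y values: 1, 12 (2 points).
Total affine count: 13.
Full point count |E(F_13)| = 13 + 1 = 14.
Hasse bound: |14 − (13+1)| = |0| = 0 ≤ 2√13 ≈ 7.2111 ✓.


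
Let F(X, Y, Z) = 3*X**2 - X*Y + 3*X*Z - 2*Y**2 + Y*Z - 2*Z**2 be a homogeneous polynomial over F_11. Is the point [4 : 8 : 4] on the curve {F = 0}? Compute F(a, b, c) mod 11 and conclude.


F(4,8,4) ≡ 2 (mod 11); P is NOT on the curve.

Evaluate F(4, 8, 4) term-by-term (mod 11).
  3*X**2 ↦ 3·16·1·1 = 48
  -X*Y ↦ -1·4·8·1 = -32
  3*X*Z ↦ 3·4·1·4 = 48
  -2*Y**2 ↦ -2·1·64·1 = -128
  Y*Z ↦ 1·1·8·4 = 32
  -2*Z**2 ↦ -2·1·1·16 = -32
Sum: F(4, 8, 4) = (48) + (-32) + (48) + (-128) + (32) + (-32) = -64.
Reducing mod 11: -64 ≡ 2 (mod 11).
Since F(a, b, c) ≡ 2 ≠ 0 (mod 11), P does NOT lie on the curve.


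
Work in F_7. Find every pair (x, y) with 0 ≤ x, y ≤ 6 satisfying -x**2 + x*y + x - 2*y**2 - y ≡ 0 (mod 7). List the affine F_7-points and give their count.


Affine F_7-points: {(0, 0), (0, 3), (1, 0), (4, 2), (4, 3), (6, 2), (6, 4)}; count = 7.

For each of the 49 pairs (x, y) ∈ F_7², evaluate f(x, y) mod 7. Record the zeros.
  x = 0: [0↦0, 1↦4, 2↦4, 3↦0, 4↦6, 5↦1, 6↦6]  zeros at y ∈ {0, 3}
  x = 1: [0↦0, 1↦5, 2↦6, 3↦3, 4↦3, 5↦6, 6↦5]  zeros at y ∈ {0}
  x = 2: [0↦5, 1↦4, 2↦6, 3↦4, 4↦5, 5↦2, 6↦2]  zeros at y ∈ ∅
  x = 3: [0↦1, 1↦1, 2↦4, 3↦3, 4↦5, 5↦3, 6↦4]  zeros at y ∈ ∅
  x = 4: [0↦2, 1↦3, 2↦0, 3↦0, 4↦3, 5↦2, 6↦4]  zeros at y ∈ {2, 3}
  x = 5: [0↦1, 1↦3, 2↦1, 3↦2, 4↦6, 5↦6, 6↦2]  zeros at y ∈ ∅
  x = 6: [0↦5, 1↦1, 2↦0, 3↦2, 4↦0, 5↦1, 6↦5]  zeros at y ∈ {2, 4}
Collecting zeros: affine points = {(0, 0), (0, 3), (1, 0), (4, 2), (4, 3), (6, 2), (6, 4)}.
Total count |C(F_7)_aff| = 7.


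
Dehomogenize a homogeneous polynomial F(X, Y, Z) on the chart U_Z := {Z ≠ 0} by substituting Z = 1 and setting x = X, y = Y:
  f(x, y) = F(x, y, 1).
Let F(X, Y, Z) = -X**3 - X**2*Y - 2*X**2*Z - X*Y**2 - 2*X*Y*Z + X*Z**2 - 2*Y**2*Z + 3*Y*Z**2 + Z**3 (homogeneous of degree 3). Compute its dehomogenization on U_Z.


f(x, y) = -x**3 - x**2*y - 2*x**2 - x*y**2 - 2*x*y + x - 2*y**2 + 3*y + 1

On U_Z we set Z = 1. Each monomial c·X^i·Y^j·Z^k in F becomes c·x^i·y^j·1^k = c·x^i·y^j.
Substituting Z = 1: F(X, Y, 1) = -x**3 - x**2*y - 2*x**2 - x*y**2 - 2*x*y + x - 2*y**2 + 3*y + 1.
Note: deg(f) ≤ deg(F) = 3; strict inequality happens when F is divisible by Z (lost terms).


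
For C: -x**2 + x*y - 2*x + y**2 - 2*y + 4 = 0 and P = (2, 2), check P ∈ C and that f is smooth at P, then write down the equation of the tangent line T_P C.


Tangent line at P: -4*x + 4*y = 0.

Step 1: f(2, 2) = 0, so P lies on C.
Step 2: partial derivatives
  f_x(x, y) = -2*x + y - 2, f_y(x, y) = x + 2*y - 2.
  f_x(P) = -4, f_y(P) = 4 (gradient nonzero, so P is smooth).
Step 3: tangent line at P: -4·(x − 2) + 4·(y − 2) = 0.
Expanding: -4*x + 4*y = 0.


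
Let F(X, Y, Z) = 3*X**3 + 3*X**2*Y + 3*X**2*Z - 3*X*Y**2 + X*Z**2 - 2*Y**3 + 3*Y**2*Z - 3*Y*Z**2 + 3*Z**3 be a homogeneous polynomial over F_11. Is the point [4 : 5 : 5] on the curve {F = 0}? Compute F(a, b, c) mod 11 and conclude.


F(4,5,5) ≡ 3 (mod 11); P is NOT on the curve.

Evaluate F(4, 5, 5) term-by-term (mod 11).
  3*X**3 ↦ 3·64·1·1 = 192
  3*X**2*Y ↦ 3·16·5·1 = 240
  3*X**2*Z ↦ 3·16·1·5 = 240
  -3*X*Y**2 ↦ -3·4·25·1 = -300
  X*Z**2 ↦ 1·4·1·25 = 100
  -2*Y**3 ↦ -2·1·125·1 = -250
  3*Y**2*Z ↦ 3·1·25·5 = 375
  -3*Y*Z**2 ↦ -3·1·5·25 = -375
  3*Z**3 ↦ 3·1·1·125 = 375
Sum: F(4, 5, 5) = (192) + (240) + (240) + (-300) + (100) + (-250) + (375) + (-375) + (375) = 597.
Reducing mod 11: 597 ≡ 3 (mod 11).
Since F(a, b, c) ≡ 3 ≠ 0 (mod 11), P does NOT lie on the curve.


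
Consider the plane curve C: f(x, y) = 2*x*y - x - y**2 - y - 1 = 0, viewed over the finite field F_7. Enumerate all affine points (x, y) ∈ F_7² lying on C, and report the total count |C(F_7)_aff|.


Affine F_7-points: {(0, 2), (0, 4), (1, 4), (2, 4), (2, 6), (3, 1), (3, 4), (4, 3), (4, 4), (5, 4), (5, 5), (6, 0), (6, 4)}; count = 13.

For each of the 49 pairs (x, y) ∈ F_7², evaluate f(x, y) mod 7. Record the zeros.
  x = 0: [0↦6, 1↦4, 2↦0, 3↦1, 4↦0, 5↦4, 6↦6]  zeros at y ∈ {2, 4}
  x = 1: [0↦5, 1↦5, 2↦3, 3↦6, 4↦0, 5↦6, 6↦3]  zeros at y ∈ {4}
  x = 2: [0↦4, 1↦6, 2↦6, 3↦4, 4↦0, 5↦1, 6↦0]  zeros at y ∈ {4, 6}
  x = 3: [0↦3, 1↦0, 2↦2, 3↦2, 4↦0, 5↦3, 6↦4]  zeros at y ∈ {1, 4}
  x = 4: [0↦2, 1↦1, 2↦5, 3↦0, 4↦0, 5↦5, 6↦1]  zeros at y ∈ {3, 4}
  x = 5: [0↦1, 1↦2, 2↦1, 3↦5, 4↦0, 5↦0, 6↦5]  zeros at y ∈ {4, 5}
  x = 6: [0↦0, 1↦3, 2↦4, 3↦3, 4↦0, 5↦2, 6↦2]  zeros at y ∈ {0, 4}
Collecting zeros: affine points = {(0, 2), (0, 4), (1, 4), (2, 4), (2, 6), (3, 1), (3, 4), (4, 3), (4, 4), (5, 4), (5, 5), (6, 0), (6, 4)}.
Total count |C(F_7)_aff| = 13.


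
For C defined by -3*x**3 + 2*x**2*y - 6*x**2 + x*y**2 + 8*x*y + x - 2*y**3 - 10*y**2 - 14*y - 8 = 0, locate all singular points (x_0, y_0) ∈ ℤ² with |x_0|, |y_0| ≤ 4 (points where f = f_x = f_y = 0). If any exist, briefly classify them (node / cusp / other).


Singular points: {(-1, -2)}; classification: node.

Compute partial derivatives:
  f_x = -9*x**2 + 4*x*y - 12*x + y**2 + 8*y + 1.
  f_y = 2*x**2 + 2*x*y + 8*x - 6*y**2 - 20*y - 14.
Scan x_0 ∈ {−4, ..., 4}. For each x_0, f_y(x_0, y) is a polynomial in y; find its integer roots y ∈ {−4, ..., 4}, then test f_x and f at those candidates.
  x = -4: f_y(-4, y) = -6*y**2 - 28*y - 14; no integer root y with |y| ≤ 4.
  x = -3: f_y(-3, y) = -6*y**2 - 26*y - 20; vanishes at y ∈ {-1}. (-3, -1): f_x = -39 ≠ 0.
  x = -2: f_y(-2, y) = -6*y**2 - 24*y - 22; no integer root y with |y| ≤ 4.
  x = -1: f_y(-1, y) = -6*y**2 - 22*y - 20; vanishes at y ∈ {-2}. (-1, -2): f_x = 0, f = 0 — SINGULAR.
  x = 0: f_y(0, y) = -6*y**2 - 20*y - 14; vanishes at y ∈ {-1}. (0, -1): f_x = -6 ≠ 0.
  x = 1: f_y(1, y) = -6*y**2 - 18*y - 4; no integer root y with |y| ≤ 4.
  x = 2: f_y(2, y) = -6*y**2 - 16*y + 10; no integer root y with |y| ≤ 4.
  x = 3: f_y(3, y) = -6*y**2 - 14*y + 28; no integer root y with |y| ≤ 4.
  x = 4: f_y(4, y) = -6*y**2 - 12*y + 50; no integer root y with |y| ≤ 4.
Only singular point on the grid: (-1, -2).
Classify: substitute x = -1 + u, y = -2 + v and expand: f = -3*u**3 + 2*u**2*v - u**2 + u*v**2 - 2*v**3 + v**2.
No constant or linear terms (consistent with a singular point). Quadratic part: -u**2 + v**2. Cubic part: -3*u**3 + 2*u**2*v + u*v**2 - 2*v**3.
The quadratic part v**2 - u**2 = (v − u)(v + u) splits into two distinct linear factors, so there are two distinct tangent lines y − -2 = ±(x − -1) — this is a node (ordinary double point).
Classification: node.


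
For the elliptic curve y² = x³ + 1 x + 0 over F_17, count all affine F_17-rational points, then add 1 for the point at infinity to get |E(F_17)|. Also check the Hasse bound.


Affine points = {(0, 0), (1, 6), (1, 11), (3, 8), (3, 9), (4, 0), (6, 1), (6, 16), (11, 4), (11, 13), (13, 0), (14, 2), (14, 15), (16, 7), (16, 10)}; affine count = 15; |E(F_17)| = 16.

Discriminant check: Δ ∝ 4a³ + 27b² = 4·1³ + 27·0² = 4·1 + 27·0 ≡ 4 (mod 17). Nonzero ⇒ E is nonsingular.
For each x ∈ F_17, compute rhs = x³ + 1·x + 0 mod 17, then count y ∈ F_17 with y² ≡ rhs.
  x = 0: rhs = 0, matching y values: 0 (1 points).
  x = 1: rhs = 2, matching y values: 6, 11 (2 points).
  x = 2: rhs = 10, matching y values: none (0 points).
  x = 3: rhs = 13, matching y values: 8, 9 (2 points).
  x = 4: rhs = 0, matching y values: 0 (1 points).
  x = 5: rhs = 11, matching y values: none (0 points).
  x = 6: rhs = 1, matching y values: 1, 16 (2 points).
  x = 7: rhs = 10, matching y values: none (0 points).
  x = 8: rhs = 10, matching y values: none (0 points).
  x = 9: rhs = 7, matching y values: none (0 points).
  x = 10: rhs = 7, matching y values: none (0 points).
  x = 11: rhs = 16, matching y values: 4, 13 (2 points).
  x = 12: rhs = 6, matching y values: none (0 points).
  x = 13: rhs = 0, matching y values: 0 (1 points).
  x = 14: rhs = 4, matching y values: 2, 15 (2 points).
  x = 15: rhs = 7, matching y values: none (0 points).
  x = 16: rhs = 15, matching y values: 7, 10 (2 points).
Total affine count: 15.
Full point count |E(F_17)| = 15 + 1 = 16.
Hasse bound: |16 − (17+1)| = |-2| = 2 ≤ 2√17 ≈ 8.2462 ✓.


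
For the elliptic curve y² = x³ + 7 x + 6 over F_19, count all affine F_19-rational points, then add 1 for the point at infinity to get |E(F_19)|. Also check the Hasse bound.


Affine points = {(0, 5), (0, 14), (2, 3), (2, 16), (3, 4), (3, 15), (6, 6), (6, 13), (8, 2), (8, 17), (9, 0), (14, 6), (14, 13), (15, 3), (15, 16), (18, 6), (18, 13)}; affine count = 17; |E(F_19)| = 18.

Discriminant check: Δ ∝ 4a³ + 27b² = 4·7³ + 27·6² = 4·343 + 27·36 ≡ 7 (mod 19). Nonzero ⇒ E is nonsingular.
For each x ∈ F_19, compute rhs = x³ + 7·x + 6 mod 19, then count y ∈ F_19 with y² ≡ rhs.
  x = 0: rhs = 6, matching y values: 5, 14 (2 points).
  x = 1: rhs = 14, matching y values: none (0 points).
  x = 2: rhs = 9, matching y values: 3, 16 (2 points).
  x = 3: rhs = 16, matching y values: 4, 15 (2 points).
  x = 4: rhs = 3, matching y values: none (0 points).
  x = 5: rhs = 14, matching y values: none (0 points).
  x = 6: rhs = 17, matching y values: 6, 13 (2 points).
  x = 7: rhs = 18, matching y values: none (0 points).
  x = 8: rhs = 4, matching y values: 2, 17 (2 points).
  x = 9: rhs = 0, matching y values: 0 (1 points).
  x = 10: rhs = 12, matching y values: none (0 points).
  x = 11: rhs = 8, matching y values: none (0 points).
  x = 12: rhs = 13, matching y values: none (0 points).
  x = 13: rhs = 14, matching y values: none (0 points).
  x = 14: rhs = 17, matching y values: 6, 13 (2 points).
  x = 15: rhs = 9, matching y values: 3, 16 (2 points).
  x = 16: rhs = 15, matching y values: none (0 points).
  x = 17: rhs = 3, matching y values: none (0 points).
  x = 18: rhs = 17, matching y values: 6, 13 (2 points).
Total affine count: 17.
Full point count |E(F_19)| = 17 + 1 = 18.
Hasse bound: |18 − (19+1)| = |-2| = 2 ≤ 2√19 ≈ 8.7178 ✓.


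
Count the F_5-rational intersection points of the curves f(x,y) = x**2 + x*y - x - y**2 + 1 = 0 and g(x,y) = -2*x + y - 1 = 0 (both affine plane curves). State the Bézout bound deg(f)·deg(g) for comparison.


Common zeros: {(0, 1), (1, 3)}; count = 2; Bézout bound = 2.

deg(f) = 2, deg(g) = 1, so Bézout bound = 2.
Scan x ∈ F_5. For each x, list the y ∈ F_5 with f(x, y) ≡ 0 and those with g(x, y) ≡ 0 (mod 5); the common zeros in that column are the intersection.
  x = 0: f ≡ 0 at y ∈ {1, 4}; g ≡ 0 at y ∈ {1}; common: {1}.
  x = 1: f ≡ 0 at y ∈ {3}; g ≡ 0 at y ∈ {3}; common: {3}.
  x = 2: f ≡ 0 at y ∈ {3, 4}; g ≡ 0 at y ∈ {0}; common: ∅.
  x = 3: f ≡ 0 at y ∈ ∅; g ≡ 0 at y ∈ {2}; common: ∅.
  x = 4: f ≡ 0 at y ∈ ∅; g ≡ 0 at y ∈ {4}; common: ∅.
Collecting: common zeros = {(0, 1), (1, 3)}, so the count is 2.
Comparison with the Bézout bound: 2 ≤ 2 = deg(f)·deg(g), as expected for curves with no common component (the bound is attained).


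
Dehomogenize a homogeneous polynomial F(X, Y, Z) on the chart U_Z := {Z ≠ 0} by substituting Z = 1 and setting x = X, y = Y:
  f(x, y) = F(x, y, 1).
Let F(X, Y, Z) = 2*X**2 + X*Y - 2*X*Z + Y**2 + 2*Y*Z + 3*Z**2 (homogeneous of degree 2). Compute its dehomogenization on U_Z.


f(x, y) = 2*x**2 + x*y - 2*x + y**2 + 2*y + 3

On U_Z we set Z = 1. Each monomial c·X^i·Y^j·Z^k in F becomes c·x^i·y^j·1^k = c·x^i·y^j.
Substituting Z = 1: F(X, Y, 1) = 2*x**2 + x*y - 2*x + y**2 + 2*y + 3.
Note: deg(f) ≤ deg(F) = 2; strict inequality happens when F is divisible by Z (lost terms).


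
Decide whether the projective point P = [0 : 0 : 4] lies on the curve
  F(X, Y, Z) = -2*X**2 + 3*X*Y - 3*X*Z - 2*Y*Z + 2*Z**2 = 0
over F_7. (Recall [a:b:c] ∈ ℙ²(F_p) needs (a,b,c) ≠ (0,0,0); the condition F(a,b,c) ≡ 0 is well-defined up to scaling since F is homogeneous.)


F(0,0,4) ≡ 4 (mod 7); P is NOT on the curve.

Evaluate F(0, 0, 4) term-by-term (mod 7).
  -2*X**2 ↦ -2·0·1·1 = 0
  3*X*Y ↦ 3·0·0·1 = 0
  -3*X*Z ↦ -3·0·1·4 = 0
  -2*Y*Z ↦ -2·1·0·4 = 0
  2*Z**2 ↦ 2·1·1·16 = 32
Sum: F(0, 0, 4) = (0) + (0) + (0) + (0) + (32) = 32.
Reducing mod 7: 32 ≡ 4 (mod 7).
Since F(a, b, c) ≡ 4 ≠ 0 (mod 7), P does NOT lie on the curve.


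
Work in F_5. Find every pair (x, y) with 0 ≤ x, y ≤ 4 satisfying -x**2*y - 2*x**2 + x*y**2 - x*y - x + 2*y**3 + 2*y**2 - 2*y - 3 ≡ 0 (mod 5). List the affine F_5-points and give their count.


Affine F_5-points: {(1, 1), (2, 1)}; count = 2.

For each of the 25 pairs (x, y) ∈ F_5², evaluate f(x, y) mod 5. Record the zeros.
  x = 0: [0↦2, 1↦4, 2↦2, 3↦3, 4↦4]  zeros at y ∈ ∅
  x = 1: [0↦4, 1↦0, 2↦4, 3↦3, 4↦4]  zeros at y ∈ {1}
  x = 2: [0↦2, 1↦0, 2↦3, 3↦3, 4↦2]  zeros at y ∈ {1}
  x = 3: [0↦1, 1↦4, 2↦4, 3↦3, 4↦3]  zeros at y ∈ ∅
  x = 4: [0↦1, 1↦2, 2↦2, 3↦3, 4↦2]  zeros at y ∈ ∅
Collecting zeros: affine points = {(1, 1), (2, 1)}.
Total count |C(F_5)_aff| = 2.


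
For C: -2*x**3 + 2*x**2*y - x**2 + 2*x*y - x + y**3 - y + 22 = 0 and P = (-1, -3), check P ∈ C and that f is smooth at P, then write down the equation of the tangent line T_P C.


Tangent line at P: x + 26*y + 79 = 0.

Step 1: f(-1, -3) = 0, so P lies on C.
Step 2: partial derivatives
  f_x(x, y) = -6*x**2 + 4*x*y - 2*x + 2*y - 1, f_y(x, y) = 2*x**2 + 2*x + 3*y**2 - 1.
  f_x(P) = 1, f_y(P) = 26 (gradient nonzero, so P is smooth).
Step 3: tangent line at P: 1·(x − -1) + 26·(y − -3) = 0.
Expanding: x + 26*y + 79 = 0.


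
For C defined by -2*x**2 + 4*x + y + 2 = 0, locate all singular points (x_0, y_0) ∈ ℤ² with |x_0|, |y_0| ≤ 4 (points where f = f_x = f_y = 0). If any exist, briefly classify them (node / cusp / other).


No singular points in the scanned grid; C is smooth there.

Compute partial derivatives:
  f_x = 4 - 4*x.
  f_y = 1.
f_y = 1 is a nonzero constant, so f_y never vanishes: no point (x, y) can satisfy f = f_x = f_y = 0. In particular no (x, y) ∈ {−4, ..., 4}² is singular; the curve is smooth.


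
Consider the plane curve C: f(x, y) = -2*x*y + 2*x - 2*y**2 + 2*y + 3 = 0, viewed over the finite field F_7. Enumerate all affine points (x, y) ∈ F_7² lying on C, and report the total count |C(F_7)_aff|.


Affine F_7-points: {(0, 4), (2, 0), (2, 6), (3, 2), (3, 3), (5, 5)}; count = 6.

For each of the 49 pairs (x, y) ∈ F_7², evaluate f(x, y) mod 7. Record the zeros.
  x = 0: [0↦3, 1↦3, 2↦6, 3↦5, 4↦0, 5↦5, 6↦6]  zeros at y ∈ {4}
  x = 1: [0↦5, 1↦3, 2↦4, 3↦1, 4↦1, 5↦4, 6↦3]  zeros at y ∈ ∅
  x = 2: [0↦0, 1↦3, 2↦2, 3↦4, 4↦2, 5↦3, 6↦0]  zeros at y ∈ {0, 6}
  x = 3: [0↦2, 1↦3, 2↦0, 3↦0, 4↦3, 5↦2, 6↦4]  zeros at y ∈ {2, 3}
  x = 4: [0↦4, 1↦3, 2↦5, 3↦3, 4↦4, 5↦1, 6↦1]  zeros at y ∈ ∅
  x = 5: [0↦6, 1↦3, 2↦3, 3↦6, 4↦5, 5↦0, 6↦5]  zeros at y ∈ {5}
  x = 6: [0↦1, 1↦3, 2↦1, 3↦2, 4↦6, 5↦6, 6↦2]  zeros at y ∈ ∅
Collecting zeros: affine points = {(0, 4), (2, 0), (2, 6), (3, 2), (3, 3), (5, 5)}.
Total count |C(F_7)_aff| = 6.


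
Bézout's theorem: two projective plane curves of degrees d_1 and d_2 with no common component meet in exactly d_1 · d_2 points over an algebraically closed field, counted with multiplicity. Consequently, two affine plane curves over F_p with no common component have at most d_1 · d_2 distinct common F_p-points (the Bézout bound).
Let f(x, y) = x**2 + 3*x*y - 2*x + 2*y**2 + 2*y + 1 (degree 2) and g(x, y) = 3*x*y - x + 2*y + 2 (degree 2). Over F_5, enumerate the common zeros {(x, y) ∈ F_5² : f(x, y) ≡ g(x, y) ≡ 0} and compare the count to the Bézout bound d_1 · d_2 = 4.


Common zeros: ∅; count = 0; Bézout bound = 4.

deg(f) = 2, deg(g) = 2, so Bézout bound = 4.
Scan x ∈ F_5. For each x, list the y ∈ F_5 with f(x, y) ≡ 0 and those with g(x, y) ≡ 0 (mod 5); the common zeros in that column are the intersection.
  x = 0: f ≡ 0 at y ∈ {1, 3}; g ≡ 0 at y ∈ {4}; common: ∅.
  x = 1: f ≡ 0 at y ∈ {0}; g ≡ 0 at y ∈ ∅; common: ∅.
  x = 2: f ≡ 0 at y ∈ {2, 4}; g ≡ 0 at y ∈ {0}; common: ∅.
  x = 3: f ≡ 0 at y ∈ {3, 4}; g ≡ 0 at y ∈ {1}; common: ∅.
  x = 4: f ≡ 0 at y ∈ {1, 2}; g ≡ 0 at y ∈ {3}; common: ∅.
Collecting: common zeros = ∅, so the count is 0.
Comparison with the Bézout bound: 0 ≤ 4 = deg(f)·deg(g), as expected for curves with no common component (the affine F_5-count falls short of the bound because intersections may lie at infinity, over extension fields, or carry multiplicity).


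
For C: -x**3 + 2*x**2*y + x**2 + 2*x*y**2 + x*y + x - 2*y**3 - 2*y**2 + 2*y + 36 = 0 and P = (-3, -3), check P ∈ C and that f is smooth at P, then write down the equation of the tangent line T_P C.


Tangent line at P: 19*x + 11*y + 90 = 0.

Step 1: f(-3, -3) = 0, so P lies on C.
Step 2: partial derivatives
  f_x(x, y) = -3*x**2 + 4*x*y + 2*x + 2*y**2 + y + 1, f_y(x, y) = 2*x**2 + 4*x*y + x - 6*y**2 - 4*y + 2.
  f_x(P) = 19, f_y(P) = 11 (gradient nonzero, so P is smooth).
Step 3: tangent line at P: 19·(x − -3) + 11·(y − -3) = 0.
Expanding: 19*x + 11*y + 90 = 0.


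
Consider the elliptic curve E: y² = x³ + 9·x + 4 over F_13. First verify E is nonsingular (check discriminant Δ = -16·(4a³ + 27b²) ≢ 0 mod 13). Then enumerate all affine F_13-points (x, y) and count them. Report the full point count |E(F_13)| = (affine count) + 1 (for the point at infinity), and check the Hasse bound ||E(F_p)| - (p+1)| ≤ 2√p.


Affine points = {(0, 2), (0, 11), (1, 1), (1, 12), (2, 2), (2, 11), (4, 0), (6, 1), (6, 12), (8, 4), (8, 9), (11, 2), (11, 11)}; affine count = 13; |E(F_13)| = 14.

Discriminant check: Δ ∝ 4a³ + 27b² = 4·9³ + 27·4² = 4·729 + 27·16 ≡ 7 (mod 13). Nonzero ⇒ E is nonsingular.
For each x ∈ F_13, compute rhs = x³ + 9·x + 4 mod 13, then count y ∈ F_13 with y² ≡ rhs.
  x = 0: rhs = 4, matching y values: 2, 11 (2 points).
  x = 1: rhs = 1, matching y values: 1, 12 (2 points).
  x = 2: rhs = 4, matching y values: 2, 11 (2 points).
  x = 3: rhs = 6, matching y values: none (0 points).
  x = 4: rhs = 0, matching y values: 0 (1 points).
  x = 5: rhs = 5, matching y values: none (0 points).
  x = 6: rhs = 1, matching y values: 1, 12 (2 points).
  x = 7: rhs = 7, matching y values: none (0 points).
  x = 8: rhs = 3, matching y values: 4, 9 (2 points).
  x = 9: rhs = 8, matching y values: none (0 points).
  x = 10: rhs = 2, matching y values: none (0 points).
  x = 11: rhs = 4, matching y values: 2, 11 (2 points).
  x = 12: rhs = 7, matching y values: none (0 points).
Total affine count: 13.
Full point count |E(F_13)| = 13 + 1 = 14.
Hasse bound: |14 − (13+1)| = |0| = 0 ≤ 2√13 ≈ 7.2111 ✓.


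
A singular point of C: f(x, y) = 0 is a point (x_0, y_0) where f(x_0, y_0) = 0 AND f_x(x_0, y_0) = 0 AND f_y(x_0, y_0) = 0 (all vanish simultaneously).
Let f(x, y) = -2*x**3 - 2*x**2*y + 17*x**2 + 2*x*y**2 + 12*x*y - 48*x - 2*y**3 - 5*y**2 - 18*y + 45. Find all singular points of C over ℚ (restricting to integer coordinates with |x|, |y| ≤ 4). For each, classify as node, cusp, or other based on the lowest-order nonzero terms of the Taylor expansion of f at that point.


Singular points: {(3, 0)}; classification: node.

Compute partial derivatives:
  f_x = -6*x**2 - 4*x*y + 34*x + 2*y**2 + 12*y - 48.
  f_y = -2*x**2 + 4*x*y + 12*x - 6*y**2 - 10*y - 18.
Scan x_0 ∈ {−4, ..., 4}. For each x_0, f_y(x_0, y) is a polynomial in y; find its integer roots y ∈ {−4, ..., 4}, then test f_x and f at those candidates.
  x = -4: f_y(-4, y) = -6*y**2 - 26*y - 98; no integer root y with |y| ≤ 4.
  x = -3: f_y(-3, y) = -6*y**2 - 22*y - 72; no integer root y with |y| ≤ 4.
  x = -2: f_y(-2, y) = -6*y**2 - 18*y - 50; no integer root y with |y| ≤ 4.
  x = -1: f_y(-1, y) = -6*y**2 - 14*y - 32; no integer root y with |y| ≤ 4.
  x = 0: f_y(0, y) = -6*y**2 - 10*y - 18; no integer root y with |y| ≤ 4.
  x = 1: f_y(1, y) = -6*y**2 - 6*y - 8; no integer root y with |y| ≤ 4.
  x = 2: f_y(2, y) = -6*y**2 - 2*y - 2; no integer root y with |y| ≤ 4.
  x = 3: f_y(3, y) = -6*y**2 + 2*y; vanishes at y ∈ {0}. (3, 0): f_x = 0, f = 0 — SINGULAR.
  x = 4: f_y(4, y) = -6*y**2 + 6*y - 2; no integer root y with |y| ≤ 4.
Only singular point on the grid: (3, 0).
Classify: substitute x = 3 + u, y = 0 + v and expand: f = -2*u**3 - 2*u**2*v - u**2 + 2*u*v**2 - 2*v**3 + v**2.
No constant or linear terms (consistent with a singular point). Quadratic part: -u**2 + v**2. Cubic part: -2*u**3 - 2*u**2*v + 2*u*v**2 - 2*v**3.
The quadratic part v**2 - u**2 = (v − u)(v + u) splits into two distinct linear factors, so there are two distinct tangent lines y − 0 = ±(x − 3) — this is a node (ordinary double point).
Classification: node.


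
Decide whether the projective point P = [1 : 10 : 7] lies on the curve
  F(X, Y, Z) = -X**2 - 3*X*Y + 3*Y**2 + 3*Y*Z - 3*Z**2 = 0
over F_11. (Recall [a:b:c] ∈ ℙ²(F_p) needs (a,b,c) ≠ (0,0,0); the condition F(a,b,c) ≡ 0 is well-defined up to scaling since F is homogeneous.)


F(1,10,7) ≡ 2 (mod 11); P is NOT on the curve.

Evaluate F(1, 10, 7) term-by-term (mod 11).
  -X**2 ↦ -1·1·1·1 = -1
  -3*X*Y ↦ -3·1·10·1 = -30
  3*Y**2 ↦ 3·1·100·1 = 300
  3*Y*Z ↦ 3·1·10·7 = 210
  -3*Z**2 ↦ -3·1·1·49 = -147
Sum: F(1, 10, 7) = (-1) + (-30) + (300) + (210) + (-147) = 332.
Reducing mod 11: 332 ≡ 2 (mod 11).
Since F(a, b, c) ≡ 2 ≠ 0 (mod 11), P does NOT lie on the curve.


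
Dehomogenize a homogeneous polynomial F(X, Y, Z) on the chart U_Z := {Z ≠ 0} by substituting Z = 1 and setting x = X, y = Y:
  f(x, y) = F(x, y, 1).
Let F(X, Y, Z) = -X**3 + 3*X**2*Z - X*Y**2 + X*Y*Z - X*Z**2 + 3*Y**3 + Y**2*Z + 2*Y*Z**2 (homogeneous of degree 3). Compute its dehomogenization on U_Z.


f(x, y) = -x**3 + 3*x**2 - x*y**2 + x*y - x + 3*y**3 + y**2 + 2*y

On U_Z we set Z = 1. Each monomial c·X^i·Y^j·Z^k in F becomes c·x^i·y^j·1^k = c·x^i·y^j.
Substituting Z = 1: F(X, Y, 1) = -x**3 + 3*x**2 - x*y**2 + x*y - x + 3*y**3 + y**2 + 2*y.
Note: deg(f) ≤ deg(F) = 3; strict inequality happens when F is divisible by Z (lost terms).


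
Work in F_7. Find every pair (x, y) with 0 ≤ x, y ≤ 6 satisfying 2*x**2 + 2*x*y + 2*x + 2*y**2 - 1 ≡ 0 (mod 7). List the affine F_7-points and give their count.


Affine F_7-points: {(0, 2), (0, 5), (1, 1), (1, 5), (4, 1), (4, 2)}; count = 6.

For each of the 49 pairs (x, y) ∈ F_7², evaluate f(x, y) mod 7. Record the zeros.
  x = 0: [0↦6, 1↦1, 2↦0, 3↦3, 4↦3, 5↦0, 6↦1]  zeros at y ∈ {2, 5}
  x = 1: [0↦3, 1↦0, 2↦1, 3↦6, 4↦1, 5↦0, 6↦3]  zeros at y ∈ {1, 5}
  x = 2: [0↦4, 1↦3, 2↦6, 3↦6, 4↦3, 5↦4, 6↦2]  zeros at y ∈ ∅
  x = 3: [0↦2, 1↦3, 2↦1, 3↦3, 4↦2, 5↦5, 6↦5]  zeros at y ∈ ∅
  x = 4: [0↦4, 1↦0, 2↦0, 3↦4, 4↦5, 5↦3, 6↦5]  zeros at y ∈ {1, 2}
  x = 5: [0↦3, 1↦1, 2↦3, 3↦2, 4↦5, 5↦5, 6↦2]  zeros at y ∈ ∅
  x = 6: [0↦6, 1↦6, 2↦3, 3↦4, 4↦2, 5↦4, 6↦3]  zeros at y ∈ ∅
Collecting zeros: affine points = {(0, 2), (0, 5), (1, 1), (1, 5), (4, 1), (4, 2)}.
Total count |C(F_7)_aff| = 6.


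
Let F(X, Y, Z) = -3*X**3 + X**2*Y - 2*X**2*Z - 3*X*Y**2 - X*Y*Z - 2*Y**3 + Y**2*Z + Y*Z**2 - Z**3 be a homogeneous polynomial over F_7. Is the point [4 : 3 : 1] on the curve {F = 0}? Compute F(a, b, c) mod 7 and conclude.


F(4,3,1) ≡ 4 (mod 7); P is NOT on the curve.

Evaluate F(4, 3, 1) term-by-term (mod 7).
  -3*X**3 ↦ -3·64·1·1 = -192
  X**2*Y ↦ 1·16·3·1 = 48
  -2*X**2*Z ↦ -2·16·1·1 = -32
  -3*X*Y**2 ↦ -3·4·9·1 = -108
  -X*Y*Z ↦ -1·4·3·1 = -12
  -2*Y**3 ↦ -2·1·27·1 = -54
  Y**2*Z ↦ 1·1·9·1 = 9
  Y*Z**2 ↦ 1·1·3·1 = 3
  -Z**3 ↦ -1·1·1·1 = -1
Sum: F(4, 3, 1) = (-192) + (48) + (-32) + (-108) + (-12) + (-54) + (9) + (3) + (-1) = -339.
Reducing mod 7: -339 ≡ 4 (mod 7).
Since F(a, b, c) ≡ 4 ≠ 0 (mod 7), P does NOT lie on the curve.


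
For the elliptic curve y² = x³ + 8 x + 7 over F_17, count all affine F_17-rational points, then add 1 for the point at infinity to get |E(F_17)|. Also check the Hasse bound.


Affine points = {(1, 4), (1, 13), (4, 1), (4, 16), (5, 6), (5, 11), (6, 4), (6, 13), (7, 7), (7, 10), (9, 3), (9, 14), (10, 4), (10, 13), (11, 7), (11, 10), (13, 8), (13, 9), (15, 0), (16, 7), (16, 10)}; affine count = 21; |E(F_17)| = 22.

Discriminant check: Δ ∝ 4a³ + 27b² = 4·8³ + 27·7² = 4·512 + 27·49 ≡ 5 (mod 17). Nonzero ⇒ E is nonsingular.
For each x ∈ F_17, compute rhs = x³ + 8·x + 7 mod 17, then count y ∈ F_17 with y² ≡ rhs.
  x = 0: rhs = 7, matching y values: none (0 points).
  x = 1: rhs = 16, matching y values: 4, 13 (2 points).
  x = 2: rhs = 14, matching y values: none (0 points).
  x = 3: rhs = 7, matching y values: none (0 points).
  x = 4: rhs = 1, matching y values: 1, 16 (2 points).
  x = 5: rhs = 2, matching y values: 6, 11 (2 points).
  x = 6: rhs = 16, matching y values: 4, 13 (2 points).
  x = 7: rhs = 15, matching y values: 7, 10 (2 points).
  x = 8: rhs = 5, matching y values: none (0 points).
  x = 9: rhs = 9, matching y values: 3, 14 (2 points).
  x = 10: rhs = 16, matching y values: 4, 13 (2 points).
  x = 11: rhs = 15, matching y values: 7, 10 (2 points).
  x = 12: rhs = 12, matching y values: none (0 points).
  x = 13: rhs = 13, matching y values: 8, 9 (2 points).
  x = 14: rhs = 7, matching y values: none (0 points).
  x = 15: rhs = 0, matching y values: 0 (1 points).
  x = 16: rhs = 15, matching y values: 7, 10 (2 points).
Total affine count: 21.
Full point count |E(F_17)| = 21 + 1 = 22.
Hasse bound: |22 − (17+1)| = |4| = 4 ≤ 2√17 ≈ 8.2462 ✓.


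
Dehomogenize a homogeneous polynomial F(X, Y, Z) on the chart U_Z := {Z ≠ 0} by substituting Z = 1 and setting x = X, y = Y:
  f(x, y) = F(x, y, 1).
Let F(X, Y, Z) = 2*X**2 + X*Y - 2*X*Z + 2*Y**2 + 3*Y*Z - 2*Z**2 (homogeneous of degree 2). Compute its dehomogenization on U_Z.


f(x, y) = 2*x**2 + x*y - 2*x + 2*y**2 + 3*y - 2

On U_Z we set Z = 1. Each monomial c·X^i·Y^j·Z^k in F becomes c·x^i·y^j·1^k = c·x^i·y^j.
Substituting Z = 1: F(X, Y, 1) = 2*x**2 + x*y - 2*x + 2*y**2 + 3*y - 2.
Note: deg(f) ≤ deg(F) = 2; strict inequality happens when F is divisible by Z (lost terms).


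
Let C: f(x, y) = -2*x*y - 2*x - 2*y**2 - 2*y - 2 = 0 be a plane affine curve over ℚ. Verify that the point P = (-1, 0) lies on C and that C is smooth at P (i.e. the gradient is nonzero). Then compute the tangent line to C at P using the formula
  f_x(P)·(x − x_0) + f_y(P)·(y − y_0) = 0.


Tangent line at P: -2*x - 2 = 0.

Step 1: f(-1, 0) = 0, so P lies on C.
Step 2: partial derivatives
  f_x(x, y) = -2*y - 2, f_y(x, y) = -2*x - 4*y - 2.
  f_x(P) = -2, f_y(P) = 0 (gradient nonzero, so P is smooth).
Step 3: tangent line at P: -2·(x − -1) + 0·(y − 0) = 0.
Expanding: -2*x - 2 = 0.


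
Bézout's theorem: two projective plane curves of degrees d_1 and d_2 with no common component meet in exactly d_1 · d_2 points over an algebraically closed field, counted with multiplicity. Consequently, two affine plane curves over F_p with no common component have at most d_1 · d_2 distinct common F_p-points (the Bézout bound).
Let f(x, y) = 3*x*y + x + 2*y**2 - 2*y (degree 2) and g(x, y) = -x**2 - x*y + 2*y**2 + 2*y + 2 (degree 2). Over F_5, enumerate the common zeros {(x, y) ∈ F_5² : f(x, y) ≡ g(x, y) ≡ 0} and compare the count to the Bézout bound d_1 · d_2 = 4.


Common zeros: {(2, 4)}; count = 1; Bézout bound = 4.

deg(f) = 2, deg(g) = 2, so Bézout bound = 4.
Scan x ∈ F_5. For each x, list the y ∈ F_5 with f(x, y) ≡ 0 and those with g(x, y) ≡ 0 (mod 5); the common zeros in that column are the intersection.
  x = 0: f ≡ 0 at y ∈ {0, 1}; g ≡ 0 at y ∈ ∅; common: ∅.
  x = 1: f ≡ 0 at y ∈ ∅; g ≡ 0 at y ∈ ∅; common: ∅.
  x = 2: f ≡ 0 at y ∈ {4}; g ≡ 0 at y ∈ {1, 4}; common: {4}.
  x = 3: f ≡ 0 at y ∈ {2}; g ≡ 0 at y ∈ ∅; common: ∅.
  x = 4: f ≡ 0 at y ∈ ∅; g ≡ 0 at y ∈ {2, 4}; common: ∅.
Collecting: common zeros = {(2, 4)}, so the count is 1.
Comparison with the Bézout bound: 1 ≤ 4 = deg(f)·deg(g), as expected for curves with no common component (the affine F_5-count falls short of the bound because intersections may lie at infinity, over extension fields, or carry multiplicity).


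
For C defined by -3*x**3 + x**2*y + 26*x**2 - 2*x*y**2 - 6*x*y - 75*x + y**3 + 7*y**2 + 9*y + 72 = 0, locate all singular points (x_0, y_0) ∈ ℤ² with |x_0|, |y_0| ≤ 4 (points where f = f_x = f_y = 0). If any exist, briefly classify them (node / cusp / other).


Singular points: {(3, 0)}; classification: node.

Compute partial derivatives:
  f_x = -9*x**2 + 2*x*y + 52*x - 2*y**2 - 6*y - 75.
  f_y = x**2 - 4*x*y - 6*x + 3*y**2 + 14*y + 9.
Scan x_0 ∈ {−4, ..., 4}. For each x_0, f_y(x_0, y) is a polynomial in y; find its integer roots y ∈ {−4, ..., 4}, then test f_x and f at those candidates.
  x = -4: f_y(-4, y) = 3*y**2 + 30*y + 49; no integer root y with |y| ≤ 4.
  x = -3: f_y(-3, y) = 3*y**2 + 26*y + 36; no integer root y with |y| ≤ 4.
  x = -2: f_y(-2, y) = 3*y**2 + 22*y + 25; no integer root y with |y| ≤ 4.
  x = -1: f_y(-1, y) = 3*y**2 + 18*y + 16; no integer root y with |y| ≤ 4.
  x = 0: f_y(0, y) = 3*y**2 + 14*y + 9; no integer root y with |y| ≤ 4.
  x = 1: f_y(1, y) = 3*y**2 + 10*y + 4; no integer root y with |y| ≤ 4.
  x = 2: f_y(2, y) = 3*y**2 + 6*y + 1; no integer root y with |y| ≤ 4.
  x = 3: f_y(3, y) = 3*y**2 + 2*y; vanishes at y ∈ {0}. (3, 0): f_x = 0, f = 0 — SINGULAR.
  x = 4: f_y(4, y) = 3*y**2 - 2*y + 1; no integer root y with |y| ≤ 4.
Only singular point on the grid: (3, 0).
Classify: substitute x = 3 + u, y = 0 + v and expand: f = -3*u**3 + u**2*v - u**2 - 2*u*v**2 + v**3 + v**2.
No constant or linear terms (consistent with a singular point). Quadratic part: -u**2 + v**2. Cubic part: -3*u**3 + u**2*v - 2*u*v**2 + v**3.
The quadratic part v**2 - u**2 = (v − u)(v + u) splits into two distinct linear factors, so there are two distinct tangent lines y − 0 = ±(x − 3) — this is a node (ordinary double point).
Classification: node.


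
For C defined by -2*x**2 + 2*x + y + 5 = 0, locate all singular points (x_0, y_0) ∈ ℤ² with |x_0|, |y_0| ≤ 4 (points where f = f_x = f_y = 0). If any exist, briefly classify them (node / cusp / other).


No singular points in the scanned grid; C is smooth there.

Compute partial derivatives:
  f_x = 2 - 4*x.
  f_y = 1.
f_y = 1 is a nonzero constant, so f_y never vanishes: no point (x, y) can satisfy f = f_x = f_y = 0. In particular no (x, y) ∈ {−4, ..., 4}² is singular; the curve is smooth.
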